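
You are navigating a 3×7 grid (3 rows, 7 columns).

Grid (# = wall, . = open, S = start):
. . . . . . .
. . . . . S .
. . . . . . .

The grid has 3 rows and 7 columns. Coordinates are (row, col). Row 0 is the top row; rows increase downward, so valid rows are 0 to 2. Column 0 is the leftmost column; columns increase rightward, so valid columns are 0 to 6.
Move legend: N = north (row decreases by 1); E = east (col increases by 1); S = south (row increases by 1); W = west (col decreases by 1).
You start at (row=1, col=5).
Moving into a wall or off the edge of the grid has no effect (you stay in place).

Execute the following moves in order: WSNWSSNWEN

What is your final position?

Start: (row=1, col=5)
  W (west): (row=1, col=5) -> (row=1, col=4)
  S (south): (row=1, col=4) -> (row=2, col=4)
  N (north): (row=2, col=4) -> (row=1, col=4)
  W (west): (row=1, col=4) -> (row=1, col=3)
  S (south): (row=1, col=3) -> (row=2, col=3)
  S (south): blocked, stay at (row=2, col=3)
  N (north): (row=2, col=3) -> (row=1, col=3)
  W (west): (row=1, col=3) -> (row=1, col=2)
  E (east): (row=1, col=2) -> (row=1, col=3)
  N (north): (row=1, col=3) -> (row=0, col=3)
Final: (row=0, col=3)

Answer: Final position: (row=0, col=3)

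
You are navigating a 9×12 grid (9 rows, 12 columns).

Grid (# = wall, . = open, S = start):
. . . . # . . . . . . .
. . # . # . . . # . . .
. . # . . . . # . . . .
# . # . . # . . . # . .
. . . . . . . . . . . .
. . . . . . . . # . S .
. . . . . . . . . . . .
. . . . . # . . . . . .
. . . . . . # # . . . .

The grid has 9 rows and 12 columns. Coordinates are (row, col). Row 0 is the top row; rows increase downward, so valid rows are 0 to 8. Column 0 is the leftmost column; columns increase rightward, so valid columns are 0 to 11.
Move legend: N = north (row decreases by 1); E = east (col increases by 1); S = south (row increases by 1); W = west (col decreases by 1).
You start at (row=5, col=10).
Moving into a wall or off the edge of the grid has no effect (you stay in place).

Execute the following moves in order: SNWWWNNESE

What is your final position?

Answer: Final position: (row=5, col=11)

Derivation:
Start: (row=5, col=10)
  S (south): (row=5, col=10) -> (row=6, col=10)
  N (north): (row=6, col=10) -> (row=5, col=10)
  W (west): (row=5, col=10) -> (row=5, col=9)
  W (west): blocked, stay at (row=5, col=9)
  W (west): blocked, stay at (row=5, col=9)
  N (north): (row=5, col=9) -> (row=4, col=9)
  N (north): blocked, stay at (row=4, col=9)
  E (east): (row=4, col=9) -> (row=4, col=10)
  S (south): (row=4, col=10) -> (row=5, col=10)
  E (east): (row=5, col=10) -> (row=5, col=11)
Final: (row=5, col=11)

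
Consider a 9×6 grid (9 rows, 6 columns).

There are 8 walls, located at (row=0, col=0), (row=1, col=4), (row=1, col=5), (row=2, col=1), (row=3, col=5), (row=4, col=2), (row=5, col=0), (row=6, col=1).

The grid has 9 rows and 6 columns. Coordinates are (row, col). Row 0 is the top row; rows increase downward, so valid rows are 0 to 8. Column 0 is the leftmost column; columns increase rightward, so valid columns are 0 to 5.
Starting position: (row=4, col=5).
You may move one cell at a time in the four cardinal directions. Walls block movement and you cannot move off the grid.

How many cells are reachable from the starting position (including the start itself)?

BFS flood-fill from (row=4, col=5):
  Distance 0: (row=4, col=5)
  Distance 1: (row=4, col=4), (row=5, col=5)
  Distance 2: (row=3, col=4), (row=4, col=3), (row=5, col=4), (row=6, col=5)
  Distance 3: (row=2, col=4), (row=3, col=3), (row=5, col=3), (row=6, col=4), (row=7, col=5)
  Distance 4: (row=2, col=3), (row=2, col=5), (row=3, col=2), (row=5, col=2), (row=6, col=3), (row=7, col=4), (row=8, col=5)
  Distance 5: (row=1, col=3), (row=2, col=2), (row=3, col=1), (row=5, col=1), (row=6, col=2), (row=7, col=3), (row=8, col=4)
  Distance 6: (row=0, col=3), (row=1, col=2), (row=3, col=0), (row=4, col=1), (row=7, col=2), (row=8, col=3)
  Distance 7: (row=0, col=2), (row=0, col=4), (row=1, col=1), (row=2, col=0), (row=4, col=0), (row=7, col=1), (row=8, col=2)
  Distance 8: (row=0, col=1), (row=0, col=5), (row=1, col=0), (row=7, col=0), (row=8, col=1)
  Distance 9: (row=6, col=0), (row=8, col=0)
Total reachable: 46 (grid has 46 open cells total)

Answer: Reachable cells: 46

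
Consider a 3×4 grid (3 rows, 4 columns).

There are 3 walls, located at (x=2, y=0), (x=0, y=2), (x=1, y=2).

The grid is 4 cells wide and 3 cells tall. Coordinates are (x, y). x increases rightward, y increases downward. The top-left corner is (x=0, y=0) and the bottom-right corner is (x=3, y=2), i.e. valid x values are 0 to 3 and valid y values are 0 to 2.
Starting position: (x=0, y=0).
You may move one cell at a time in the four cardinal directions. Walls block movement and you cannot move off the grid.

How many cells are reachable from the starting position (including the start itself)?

BFS flood-fill from (x=0, y=0):
  Distance 0: (x=0, y=0)
  Distance 1: (x=1, y=0), (x=0, y=1)
  Distance 2: (x=1, y=1)
  Distance 3: (x=2, y=1)
  Distance 4: (x=3, y=1), (x=2, y=2)
  Distance 5: (x=3, y=0), (x=3, y=2)
Total reachable: 9 (grid has 9 open cells total)

Answer: Reachable cells: 9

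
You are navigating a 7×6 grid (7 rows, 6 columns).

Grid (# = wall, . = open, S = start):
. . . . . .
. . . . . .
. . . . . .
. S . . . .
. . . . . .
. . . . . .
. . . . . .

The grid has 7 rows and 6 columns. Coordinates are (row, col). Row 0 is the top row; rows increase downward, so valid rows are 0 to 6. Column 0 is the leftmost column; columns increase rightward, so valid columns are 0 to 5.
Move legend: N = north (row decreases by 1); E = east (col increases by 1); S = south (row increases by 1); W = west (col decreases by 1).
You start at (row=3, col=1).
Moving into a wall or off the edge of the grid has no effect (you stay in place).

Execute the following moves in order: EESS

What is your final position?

Start: (row=3, col=1)
  E (east): (row=3, col=1) -> (row=3, col=2)
  E (east): (row=3, col=2) -> (row=3, col=3)
  S (south): (row=3, col=3) -> (row=4, col=3)
  S (south): (row=4, col=3) -> (row=5, col=3)
Final: (row=5, col=3)

Answer: Final position: (row=5, col=3)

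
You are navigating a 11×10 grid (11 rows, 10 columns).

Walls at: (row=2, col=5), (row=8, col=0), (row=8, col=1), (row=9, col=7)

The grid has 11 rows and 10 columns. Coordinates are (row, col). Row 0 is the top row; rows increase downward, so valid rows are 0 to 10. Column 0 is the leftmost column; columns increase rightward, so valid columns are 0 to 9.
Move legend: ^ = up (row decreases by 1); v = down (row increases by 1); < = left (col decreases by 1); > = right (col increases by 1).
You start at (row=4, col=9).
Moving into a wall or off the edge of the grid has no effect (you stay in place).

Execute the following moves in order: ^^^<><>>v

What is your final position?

Start: (row=4, col=9)
  ^ (up): (row=4, col=9) -> (row=3, col=9)
  ^ (up): (row=3, col=9) -> (row=2, col=9)
  ^ (up): (row=2, col=9) -> (row=1, col=9)
  < (left): (row=1, col=9) -> (row=1, col=8)
  > (right): (row=1, col=8) -> (row=1, col=9)
  < (left): (row=1, col=9) -> (row=1, col=8)
  > (right): (row=1, col=8) -> (row=1, col=9)
  > (right): blocked, stay at (row=1, col=9)
  v (down): (row=1, col=9) -> (row=2, col=9)
Final: (row=2, col=9)

Answer: Final position: (row=2, col=9)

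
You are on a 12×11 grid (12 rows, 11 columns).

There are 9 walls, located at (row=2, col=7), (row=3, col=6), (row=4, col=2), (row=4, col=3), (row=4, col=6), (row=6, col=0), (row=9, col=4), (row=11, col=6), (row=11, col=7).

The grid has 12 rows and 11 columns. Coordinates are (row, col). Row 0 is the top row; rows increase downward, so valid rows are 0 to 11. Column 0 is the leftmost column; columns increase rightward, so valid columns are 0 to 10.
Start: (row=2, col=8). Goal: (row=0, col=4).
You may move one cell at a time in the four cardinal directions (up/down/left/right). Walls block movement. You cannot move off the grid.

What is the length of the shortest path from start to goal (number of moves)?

BFS from (row=2, col=8) until reaching (row=0, col=4):
  Distance 0: (row=2, col=8)
  Distance 1: (row=1, col=8), (row=2, col=9), (row=3, col=8)
  Distance 2: (row=0, col=8), (row=1, col=7), (row=1, col=9), (row=2, col=10), (row=3, col=7), (row=3, col=9), (row=4, col=8)
  Distance 3: (row=0, col=7), (row=0, col=9), (row=1, col=6), (row=1, col=10), (row=3, col=10), (row=4, col=7), (row=4, col=9), (row=5, col=8)
  Distance 4: (row=0, col=6), (row=0, col=10), (row=1, col=5), (row=2, col=6), (row=4, col=10), (row=5, col=7), (row=5, col=9), (row=6, col=8)
  Distance 5: (row=0, col=5), (row=1, col=4), (row=2, col=5), (row=5, col=6), (row=5, col=10), (row=6, col=7), (row=6, col=9), (row=7, col=8)
  Distance 6: (row=0, col=4), (row=1, col=3), (row=2, col=4), (row=3, col=5), (row=5, col=5), (row=6, col=6), (row=6, col=10), (row=7, col=7), (row=7, col=9), (row=8, col=8)  <- goal reached here
One shortest path (6 moves): (row=2, col=8) -> (row=1, col=8) -> (row=1, col=7) -> (row=1, col=6) -> (row=1, col=5) -> (row=1, col=4) -> (row=0, col=4)

Answer: Shortest path length: 6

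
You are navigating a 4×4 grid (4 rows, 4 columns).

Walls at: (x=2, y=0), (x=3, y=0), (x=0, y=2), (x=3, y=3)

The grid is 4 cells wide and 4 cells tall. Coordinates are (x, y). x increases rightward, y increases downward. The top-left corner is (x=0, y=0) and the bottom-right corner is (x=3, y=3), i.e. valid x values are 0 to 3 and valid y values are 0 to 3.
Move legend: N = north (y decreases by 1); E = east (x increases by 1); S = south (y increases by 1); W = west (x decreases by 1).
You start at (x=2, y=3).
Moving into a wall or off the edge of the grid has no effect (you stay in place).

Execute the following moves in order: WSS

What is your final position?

Start: (x=2, y=3)
  W (west): (x=2, y=3) -> (x=1, y=3)
  S (south): blocked, stay at (x=1, y=3)
  S (south): blocked, stay at (x=1, y=3)
Final: (x=1, y=3)

Answer: Final position: (x=1, y=3)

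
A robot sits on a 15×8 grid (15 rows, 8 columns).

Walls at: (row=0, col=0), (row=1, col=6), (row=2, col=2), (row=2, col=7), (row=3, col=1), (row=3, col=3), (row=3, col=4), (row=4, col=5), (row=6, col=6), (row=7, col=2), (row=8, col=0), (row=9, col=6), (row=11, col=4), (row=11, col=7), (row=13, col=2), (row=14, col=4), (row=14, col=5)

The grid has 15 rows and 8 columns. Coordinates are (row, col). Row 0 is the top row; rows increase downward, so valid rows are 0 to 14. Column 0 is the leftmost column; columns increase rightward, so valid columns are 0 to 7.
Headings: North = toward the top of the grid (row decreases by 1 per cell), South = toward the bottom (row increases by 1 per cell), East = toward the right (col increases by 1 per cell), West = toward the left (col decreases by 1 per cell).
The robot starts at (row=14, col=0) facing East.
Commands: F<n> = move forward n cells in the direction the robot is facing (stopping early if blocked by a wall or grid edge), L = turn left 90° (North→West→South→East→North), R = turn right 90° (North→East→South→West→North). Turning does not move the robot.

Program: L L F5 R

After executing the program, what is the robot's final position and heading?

Start: (row=14, col=0), facing East
  L: turn left, now facing North
  L: turn left, now facing West
  F5: move forward 0/5 (blocked), now at (row=14, col=0)
  R: turn right, now facing North
Final: (row=14, col=0), facing North

Answer: Final position: (row=14, col=0), facing North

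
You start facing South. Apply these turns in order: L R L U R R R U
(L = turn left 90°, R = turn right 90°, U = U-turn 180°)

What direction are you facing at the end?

Start: South
  L (left (90° counter-clockwise)) -> East
  R (right (90° clockwise)) -> South
  L (left (90° counter-clockwise)) -> East
  U (U-turn (180°)) -> West
  R (right (90° clockwise)) -> North
  R (right (90° clockwise)) -> East
  R (right (90° clockwise)) -> South
  U (U-turn (180°)) -> North
Final: North

Answer: Final heading: North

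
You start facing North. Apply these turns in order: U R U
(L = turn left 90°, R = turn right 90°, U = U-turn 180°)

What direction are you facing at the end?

Start: North
  U (U-turn (180°)) -> South
  R (right (90° clockwise)) -> West
  U (U-turn (180°)) -> East
Final: East

Answer: Final heading: East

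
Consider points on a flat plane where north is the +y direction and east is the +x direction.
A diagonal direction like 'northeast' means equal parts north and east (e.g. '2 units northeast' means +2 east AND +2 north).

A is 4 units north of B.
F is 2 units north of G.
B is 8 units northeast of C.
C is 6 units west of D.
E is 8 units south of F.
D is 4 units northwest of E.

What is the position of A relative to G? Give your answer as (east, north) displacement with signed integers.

Place G at the origin (east=0, north=0).
  F is 2 units north of G: delta (east=+0, north=+2); F at (east=0, north=2).
  E is 8 units south of F: delta (east=+0, north=-8); E at (east=0, north=-6).
  D is 4 units northwest of E: delta (east=-4, north=+4); D at (east=-4, north=-2).
  C is 6 units west of D: delta (east=-6, north=+0); C at (east=-10, north=-2).
  B is 8 units northeast of C: delta (east=+8, north=+8); B at (east=-2, north=6).
  A is 4 units north of B: delta (east=+0, north=+4); A at (east=-2, north=10).
Therefore A relative to G: (east=-2, north=10).

Answer: A is at (east=-2, north=10) relative to G.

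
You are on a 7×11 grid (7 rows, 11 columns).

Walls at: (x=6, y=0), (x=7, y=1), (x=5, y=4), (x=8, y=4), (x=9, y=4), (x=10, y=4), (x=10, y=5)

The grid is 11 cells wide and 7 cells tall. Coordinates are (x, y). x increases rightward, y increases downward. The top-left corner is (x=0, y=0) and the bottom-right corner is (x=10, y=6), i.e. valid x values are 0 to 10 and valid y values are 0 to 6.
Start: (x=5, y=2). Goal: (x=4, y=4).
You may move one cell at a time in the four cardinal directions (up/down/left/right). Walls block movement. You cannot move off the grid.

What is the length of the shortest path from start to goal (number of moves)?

BFS from (x=5, y=2) until reaching (x=4, y=4):
  Distance 0: (x=5, y=2)
  Distance 1: (x=5, y=1), (x=4, y=2), (x=6, y=2), (x=5, y=3)
  Distance 2: (x=5, y=0), (x=4, y=1), (x=6, y=1), (x=3, y=2), (x=7, y=2), (x=4, y=3), (x=6, y=3)
  Distance 3: (x=4, y=0), (x=3, y=1), (x=2, y=2), (x=8, y=2), (x=3, y=3), (x=7, y=3), (x=4, y=4), (x=6, y=4)  <- goal reached here
One shortest path (3 moves): (x=5, y=2) -> (x=4, y=2) -> (x=4, y=3) -> (x=4, y=4)

Answer: Shortest path length: 3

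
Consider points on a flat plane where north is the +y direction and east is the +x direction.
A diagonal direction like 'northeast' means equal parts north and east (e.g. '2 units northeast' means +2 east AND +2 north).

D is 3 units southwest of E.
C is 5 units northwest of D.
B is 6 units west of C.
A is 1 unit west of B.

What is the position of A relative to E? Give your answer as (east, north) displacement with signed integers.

Place E at the origin (east=0, north=0).
  D is 3 units southwest of E: delta (east=-3, north=-3); D at (east=-3, north=-3).
  C is 5 units northwest of D: delta (east=-5, north=+5); C at (east=-8, north=2).
  B is 6 units west of C: delta (east=-6, north=+0); B at (east=-14, north=2).
  A is 1 unit west of B: delta (east=-1, north=+0); A at (east=-15, north=2).
Therefore A relative to E: (east=-15, north=2).

Answer: A is at (east=-15, north=2) relative to E.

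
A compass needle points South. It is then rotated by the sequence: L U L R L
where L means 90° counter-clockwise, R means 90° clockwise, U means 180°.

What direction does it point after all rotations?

Start: South
  L (left (90° counter-clockwise)) -> East
  U (U-turn (180°)) -> West
  L (left (90° counter-clockwise)) -> South
  R (right (90° clockwise)) -> West
  L (left (90° counter-clockwise)) -> South
Final: South

Answer: Final heading: South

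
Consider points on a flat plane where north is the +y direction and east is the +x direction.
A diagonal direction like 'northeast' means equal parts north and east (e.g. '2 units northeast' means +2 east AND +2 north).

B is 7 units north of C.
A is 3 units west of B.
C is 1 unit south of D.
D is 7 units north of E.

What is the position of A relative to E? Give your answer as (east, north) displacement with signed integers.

Place E at the origin (east=0, north=0).
  D is 7 units north of E: delta (east=+0, north=+7); D at (east=0, north=7).
  C is 1 unit south of D: delta (east=+0, north=-1); C at (east=0, north=6).
  B is 7 units north of C: delta (east=+0, north=+7); B at (east=0, north=13).
  A is 3 units west of B: delta (east=-3, north=+0); A at (east=-3, north=13).
Therefore A relative to E: (east=-3, north=13).

Answer: A is at (east=-3, north=13) relative to E.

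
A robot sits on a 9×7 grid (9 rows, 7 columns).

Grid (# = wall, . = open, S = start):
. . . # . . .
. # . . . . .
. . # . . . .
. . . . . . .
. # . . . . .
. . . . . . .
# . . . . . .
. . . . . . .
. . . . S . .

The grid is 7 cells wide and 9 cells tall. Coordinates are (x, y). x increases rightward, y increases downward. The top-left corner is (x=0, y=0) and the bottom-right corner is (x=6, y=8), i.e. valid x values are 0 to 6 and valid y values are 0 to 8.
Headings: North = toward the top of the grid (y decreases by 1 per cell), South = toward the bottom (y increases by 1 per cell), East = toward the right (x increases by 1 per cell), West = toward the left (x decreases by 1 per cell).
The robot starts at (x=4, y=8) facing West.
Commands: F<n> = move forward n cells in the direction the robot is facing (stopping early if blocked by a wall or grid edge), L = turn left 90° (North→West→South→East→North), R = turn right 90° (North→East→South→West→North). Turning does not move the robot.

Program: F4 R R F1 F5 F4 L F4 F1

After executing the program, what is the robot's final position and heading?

Start: (x=4, y=8), facing West
  F4: move forward 4, now at (x=0, y=8)
  R: turn right, now facing North
  R: turn right, now facing East
  F1: move forward 1, now at (x=1, y=8)
  F5: move forward 5, now at (x=6, y=8)
  F4: move forward 0/4 (blocked), now at (x=6, y=8)
  L: turn left, now facing North
  F4: move forward 4, now at (x=6, y=4)
  F1: move forward 1, now at (x=6, y=3)
Final: (x=6, y=3), facing North

Answer: Final position: (x=6, y=3), facing North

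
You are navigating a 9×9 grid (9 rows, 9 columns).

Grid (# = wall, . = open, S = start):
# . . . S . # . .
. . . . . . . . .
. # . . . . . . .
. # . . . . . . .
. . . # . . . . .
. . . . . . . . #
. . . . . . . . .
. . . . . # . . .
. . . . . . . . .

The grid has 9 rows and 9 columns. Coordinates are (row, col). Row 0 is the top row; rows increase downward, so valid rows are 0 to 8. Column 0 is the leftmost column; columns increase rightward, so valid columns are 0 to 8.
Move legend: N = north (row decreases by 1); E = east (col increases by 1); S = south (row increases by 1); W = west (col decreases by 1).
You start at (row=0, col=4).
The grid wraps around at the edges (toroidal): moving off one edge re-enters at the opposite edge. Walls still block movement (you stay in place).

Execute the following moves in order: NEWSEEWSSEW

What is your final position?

Answer: Final position: (row=2, col=4)

Derivation:
Start: (row=0, col=4)
  N (north): (row=0, col=4) -> (row=8, col=4)
  E (east): (row=8, col=4) -> (row=8, col=5)
  W (west): (row=8, col=5) -> (row=8, col=4)
  S (south): (row=8, col=4) -> (row=0, col=4)
  E (east): (row=0, col=4) -> (row=0, col=5)
  E (east): blocked, stay at (row=0, col=5)
  W (west): (row=0, col=5) -> (row=0, col=4)
  S (south): (row=0, col=4) -> (row=1, col=4)
  S (south): (row=1, col=4) -> (row=2, col=4)
  E (east): (row=2, col=4) -> (row=2, col=5)
  W (west): (row=2, col=5) -> (row=2, col=4)
Final: (row=2, col=4)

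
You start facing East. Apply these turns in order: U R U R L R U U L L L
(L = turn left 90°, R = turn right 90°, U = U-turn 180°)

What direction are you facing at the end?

Start: East
  U (U-turn (180°)) -> West
  R (right (90° clockwise)) -> North
  U (U-turn (180°)) -> South
  R (right (90° clockwise)) -> West
  L (left (90° counter-clockwise)) -> South
  R (right (90° clockwise)) -> West
  U (U-turn (180°)) -> East
  U (U-turn (180°)) -> West
  L (left (90° counter-clockwise)) -> South
  L (left (90° counter-clockwise)) -> East
  L (left (90° counter-clockwise)) -> North
Final: North

Answer: Final heading: North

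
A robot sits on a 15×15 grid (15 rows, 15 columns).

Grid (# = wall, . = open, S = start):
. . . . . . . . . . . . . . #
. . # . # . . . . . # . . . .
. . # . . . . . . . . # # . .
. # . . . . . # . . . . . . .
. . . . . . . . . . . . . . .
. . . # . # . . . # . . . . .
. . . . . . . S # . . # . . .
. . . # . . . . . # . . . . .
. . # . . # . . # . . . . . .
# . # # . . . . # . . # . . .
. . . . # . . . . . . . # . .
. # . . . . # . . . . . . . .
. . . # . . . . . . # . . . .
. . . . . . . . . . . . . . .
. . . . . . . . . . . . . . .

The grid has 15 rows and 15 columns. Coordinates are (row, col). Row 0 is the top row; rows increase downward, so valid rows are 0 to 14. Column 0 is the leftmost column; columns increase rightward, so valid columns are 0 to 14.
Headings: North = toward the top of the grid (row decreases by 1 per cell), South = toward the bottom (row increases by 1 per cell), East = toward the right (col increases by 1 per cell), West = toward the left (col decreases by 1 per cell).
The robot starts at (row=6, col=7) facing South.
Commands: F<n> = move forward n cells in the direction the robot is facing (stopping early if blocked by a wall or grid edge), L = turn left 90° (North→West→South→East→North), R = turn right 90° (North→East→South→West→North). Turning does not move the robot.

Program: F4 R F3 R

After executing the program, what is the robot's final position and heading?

Start: (row=6, col=7), facing South
  F4: move forward 4, now at (row=10, col=7)
  R: turn right, now facing West
  F3: move forward 2/3 (blocked), now at (row=10, col=5)
  R: turn right, now facing North
Final: (row=10, col=5), facing North

Answer: Final position: (row=10, col=5), facing North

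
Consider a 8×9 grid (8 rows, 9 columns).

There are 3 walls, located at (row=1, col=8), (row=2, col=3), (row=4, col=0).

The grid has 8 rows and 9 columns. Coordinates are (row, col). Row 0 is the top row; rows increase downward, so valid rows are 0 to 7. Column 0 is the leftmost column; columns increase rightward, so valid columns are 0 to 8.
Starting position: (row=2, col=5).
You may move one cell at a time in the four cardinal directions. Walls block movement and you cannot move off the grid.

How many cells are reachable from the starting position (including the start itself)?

Answer: Reachable cells: 69

Derivation:
BFS flood-fill from (row=2, col=5):
  Distance 0: (row=2, col=5)
  Distance 1: (row=1, col=5), (row=2, col=4), (row=2, col=6), (row=3, col=5)
  Distance 2: (row=0, col=5), (row=1, col=4), (row=1, col=6), (row=2, col=7), (row=3, col=4), (row=3, col=6), (row=4, col=5)
  Distance 3: (row=0, col=4), (row=0, col=6), (row=1, col=3), (row=1, col=7), (row=2, col=8), (row=3, col=3), (row=3, col=7), (row=4, col=4), (row=4, col=6), (row=5, col=5)
  Distance 4: (row=0, col=3), (row=0, col=7), (row=1, col=2), (row=3, col=2), (row=3, col=8), (row=4, col=3), (row=4, col=7), (row=5, col=4), (row=5, col=6), (row=6, col=5)
  Distance 5: (row=0, col=2), (row=0, col=8), (row=1, col=1), (row=2, col=2), (row=3, col=1), (row=4, col=2), (row=4, col=8), (row=5, col=3), (row=5, col=7), (row=6, col=4), (row=6, col=6), (row=7, col=5)
  Distance 6: (row=0, col=1), (row=1, col=0), (row=2, col=1), (row=3, col=0), (row=4, col=1), (row=5, col=2), (row=5, col=8), (row=6, col=3), (row=6, col=7), (row=7, col=4), (row=7, col=6)
  Distance 7: (row=0, col=0), (row=2, col=0), (row=5, col=1), (row=6, col=2), (row=6, col=8), (row=7, col=3), (row=7, col=7)
  Distance 8: (row=5, col=0), (row=6, col=1), (row=7, col=2), (row=7, col=8)
  Distance 9: (row=6, col=0), (row=7, col=1)
  Distance 10: (row=7, col=0)
Total reachable: 69 (grid has 69 open cells total)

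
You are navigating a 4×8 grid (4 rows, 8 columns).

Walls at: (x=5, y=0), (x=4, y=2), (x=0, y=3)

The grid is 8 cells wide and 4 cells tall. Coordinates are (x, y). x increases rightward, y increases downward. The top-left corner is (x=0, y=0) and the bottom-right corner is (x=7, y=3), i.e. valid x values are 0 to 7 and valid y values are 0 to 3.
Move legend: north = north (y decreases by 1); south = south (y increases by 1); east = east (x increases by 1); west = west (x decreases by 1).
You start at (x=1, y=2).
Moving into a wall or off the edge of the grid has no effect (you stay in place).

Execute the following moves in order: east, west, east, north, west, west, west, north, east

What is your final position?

Start: (x=1, y=2)
  east (east): (x=1, y=2) -> (x=2, y=2)
  west (west): (x=2, y=2) -> (x=1, y=2)
  east (east): (x=1, y=2) -> (x=2, y=2)
  north (north): (x=2, y=2) -> (x=2, y=1)
  west (west): (x=2, y=1) -> (x=1, y=1)
  west (west): (x=1, y=1) -> (x=0, y=1)
  west (west): blocked, stay at (x=0, y=1)
  north (north): (x=0, y=1) -> (x=0, y=0)
  east (east): (x=0, y=0) -> (x=1, y=0)
Final: (x=1, y=0)

Answer: Final position: (x=1, y=0)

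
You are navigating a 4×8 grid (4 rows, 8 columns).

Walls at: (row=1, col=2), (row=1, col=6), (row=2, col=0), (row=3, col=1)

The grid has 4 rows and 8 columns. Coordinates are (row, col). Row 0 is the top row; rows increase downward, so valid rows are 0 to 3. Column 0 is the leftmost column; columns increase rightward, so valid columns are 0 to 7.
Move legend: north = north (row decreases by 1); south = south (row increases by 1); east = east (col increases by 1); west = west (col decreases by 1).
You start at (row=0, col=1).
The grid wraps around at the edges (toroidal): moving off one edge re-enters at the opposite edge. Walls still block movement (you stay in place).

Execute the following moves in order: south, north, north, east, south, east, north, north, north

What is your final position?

Start: (row=0, col=1)
  south (south): (row=0, col=1) -> (row=1, col=1)
  north (north): (row=1, col=1) -> (row=0, col=1)
  north (north): blocked, stay at (row=0, col=1)
  east (east): (row=0, col=1) -> (row=0, col=2)
  south (south): blocked, stay at (row=0, col=2)
  east (east): (row=0, col=2) -> (row=0, col=3)
  north (north): (row=0, col=3) -> (row=3, col=3)
  north (north): (row=3, col=3) -> (row=2, col=3)
  north (north): (row=2, col=3) -> (row=1, col=3)
Final: (row=1, col=3)

Answer: Final position: (row=1, col=3)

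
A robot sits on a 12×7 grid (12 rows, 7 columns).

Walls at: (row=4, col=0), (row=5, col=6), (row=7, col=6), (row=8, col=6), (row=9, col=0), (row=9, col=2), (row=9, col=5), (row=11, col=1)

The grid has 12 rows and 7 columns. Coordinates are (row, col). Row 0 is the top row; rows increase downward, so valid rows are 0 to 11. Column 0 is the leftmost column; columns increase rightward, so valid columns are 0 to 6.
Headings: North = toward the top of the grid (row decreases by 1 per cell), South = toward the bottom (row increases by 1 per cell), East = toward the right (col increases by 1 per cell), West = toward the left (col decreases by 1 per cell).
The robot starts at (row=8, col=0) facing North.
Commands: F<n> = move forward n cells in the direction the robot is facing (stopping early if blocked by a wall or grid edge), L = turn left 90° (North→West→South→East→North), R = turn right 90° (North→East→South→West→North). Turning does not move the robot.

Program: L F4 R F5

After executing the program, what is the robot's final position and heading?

Start: (row=8, col=0), facing North
  L: turn left, now facing West
  F4: move forward 0/4 (blocked), now at (row=8, col=0)
  R: turn right, now facing North
  F5: move forward 3/5 (blocked), now at (row=5, col=0)
Final: (row=5, col=0), facing North

Answer: Final position: (row=5, col=0), facing North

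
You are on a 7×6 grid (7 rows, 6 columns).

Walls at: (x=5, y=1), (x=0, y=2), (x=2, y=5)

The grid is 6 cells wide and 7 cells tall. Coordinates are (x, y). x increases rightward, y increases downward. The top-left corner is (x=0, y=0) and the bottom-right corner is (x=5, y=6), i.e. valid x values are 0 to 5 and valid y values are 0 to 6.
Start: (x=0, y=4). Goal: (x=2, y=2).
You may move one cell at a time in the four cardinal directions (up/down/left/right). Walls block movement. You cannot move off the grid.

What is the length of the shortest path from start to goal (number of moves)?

Answer: Shortest path length: 4

Derivation:
BFS from (x=0, y=4) until reaching (x=2, y=2):
  Distance 0: (x=0, y=4)
  Distance 1: (x=0, y=3), (x=1, y=4), (x=0, y=5)
  Distance 2: (x=1, y=3), (x=2, y=4), (x=1, y=5), (x=0, y=6)
  Distance 3: (x=1, y=2), (x=2, y=3), (x=3, y=4), (x=1, y=6)
  Distance 4: (x=1, y=1), (x=2, y=2), (x=3, y=3), (x=4, y=4), (x=3, y=5), (x=2, y=6)  <- goal reached here
One shortest path (4 moves): (x=0, y=4) -> (x=1, y=4) -> (x=2, y=4) -> (x=2, y=3) -> (x=2, y=2)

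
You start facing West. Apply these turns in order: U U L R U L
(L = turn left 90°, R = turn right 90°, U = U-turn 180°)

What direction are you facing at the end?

Start: West
  U (U-turn (180°)) -> East
  U (U-turn (180°)) -> West
  L (left (90° counter-clockwise)) -> South
  R (right (90° clockwise)) -> West
  U (U-turn (180°)) -> East
  L (left (90° counter-clockwise)) -> North
Final: North

Answer: Final heading: North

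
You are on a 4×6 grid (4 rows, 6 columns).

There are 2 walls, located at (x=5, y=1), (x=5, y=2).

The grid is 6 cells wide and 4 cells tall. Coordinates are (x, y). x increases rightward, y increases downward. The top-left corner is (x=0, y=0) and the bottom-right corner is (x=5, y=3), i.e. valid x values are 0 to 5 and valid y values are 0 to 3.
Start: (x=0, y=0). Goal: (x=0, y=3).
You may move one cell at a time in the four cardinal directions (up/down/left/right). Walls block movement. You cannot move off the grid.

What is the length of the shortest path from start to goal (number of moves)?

BFS from (x=0, y=0) until reaching (x=0, y=3):
  Distance 0: (x=0, y=0)
  Distance 1: (x=1, y=0), (x=0, y=1)
  Distance 2: (x=2, y=0), (x=1, y=1), (x=0, y=2)
  Distance 3: (x=3, y=0), (x=2, y=1), (x=1, y=2), (x=0, y=3)  <- goal reached here
One shortest path (3 moves): (x=0, y=0) -> (x=0, y=1) -> (x=0, y=2) -> (x=0, y=3)

Answer: Shortest path length: 3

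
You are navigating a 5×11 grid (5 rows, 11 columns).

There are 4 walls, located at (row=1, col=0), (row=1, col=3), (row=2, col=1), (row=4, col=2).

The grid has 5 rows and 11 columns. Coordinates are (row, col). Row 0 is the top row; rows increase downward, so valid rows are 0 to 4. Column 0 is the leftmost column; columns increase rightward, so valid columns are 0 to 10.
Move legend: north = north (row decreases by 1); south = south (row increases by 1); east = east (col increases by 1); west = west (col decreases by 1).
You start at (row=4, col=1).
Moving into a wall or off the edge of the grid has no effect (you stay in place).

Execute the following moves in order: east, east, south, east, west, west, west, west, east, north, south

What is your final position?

Start: (row=4, col=1)
  east (east): blocked, stay at (row=4, col=1)
  east (east): blocked, stay at (row=4, col=1)
  south (south): blocked, stay at (row=4, col=1)
  east (east): blocked, stay at (row=4, col=1)
  west (west): (row=4, col=1) -> (row=4, col=0)
  [×3]west (west): blocked, stay at (row=4, col=0)
  east (east): (row=4, col=0) -> (row=4, col=1)
  north (north): (row=4, col=1) -> (row=3, col=1)
  south (south): (row=3, col=1) -> (row=4, col=1)
Final: (row=4, col=1)

Answer: Final position: (row=4, col=1)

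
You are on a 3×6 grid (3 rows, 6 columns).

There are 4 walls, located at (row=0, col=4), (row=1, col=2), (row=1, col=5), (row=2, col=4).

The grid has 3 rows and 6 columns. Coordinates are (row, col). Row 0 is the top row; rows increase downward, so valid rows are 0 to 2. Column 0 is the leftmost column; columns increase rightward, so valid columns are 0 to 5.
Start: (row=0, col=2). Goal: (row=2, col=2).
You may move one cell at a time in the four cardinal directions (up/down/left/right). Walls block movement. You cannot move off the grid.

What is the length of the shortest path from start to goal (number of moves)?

Answer: Shortest path length: 4

Derivation:
BFS from (row=0, col=2) until reaching (row=2, col=2):
  Distance 0: (row=0, col=2)
  Distance 1: (row=0, col=1), (row=0, col=3)
  Distance 2: (row=0, col=0), (row=1, col=1), (row=1, col=3)
  Distance 3: (row=1, col=0), (row=1, col=4), (row=2, col=1), (row=2, col=3)
  Distance 4: (row=2, col=0), (row=2, col=2)  <- goal reached here
One shortest path (4 moves): (row=0, col=2) -> (row=0, col=3) -> (row=1, col=3) -> (row=2, col=3) -> (row=2, col=2)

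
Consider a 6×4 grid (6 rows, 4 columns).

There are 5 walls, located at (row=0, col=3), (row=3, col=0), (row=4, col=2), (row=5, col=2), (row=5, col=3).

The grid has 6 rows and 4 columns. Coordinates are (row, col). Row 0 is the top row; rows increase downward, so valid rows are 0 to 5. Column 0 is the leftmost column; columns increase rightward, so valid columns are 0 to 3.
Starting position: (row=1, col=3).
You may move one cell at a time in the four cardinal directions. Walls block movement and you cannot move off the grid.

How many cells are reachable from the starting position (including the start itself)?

BFS flood-fill from (row=1, col=3):
  Distance 0: (row=1, col=3)
  Distance 1: (row=1, col=2), (row=2, col=3)
  Distance 2: (row=0, col=2), (row=1, col=1), (row=2, col=2), (row=3, col=3)
  Distance 3: (row=0, col=1), (row=1, col=0), (row=2, col=1), (row=3, col=2), (row=4, col=3)
  Distance 4: (row=0, col=0), (row=2, col=0), (row=3, col=1)
  Distance 5: (row=4, col=1)
  Distance 6: (row=4, col=0), (row=5, col=1)
  Distance 7: (row=5, col=0)
Total reachable: 19 (grid has 19 open cells total)

Answer: Reachable cells: 19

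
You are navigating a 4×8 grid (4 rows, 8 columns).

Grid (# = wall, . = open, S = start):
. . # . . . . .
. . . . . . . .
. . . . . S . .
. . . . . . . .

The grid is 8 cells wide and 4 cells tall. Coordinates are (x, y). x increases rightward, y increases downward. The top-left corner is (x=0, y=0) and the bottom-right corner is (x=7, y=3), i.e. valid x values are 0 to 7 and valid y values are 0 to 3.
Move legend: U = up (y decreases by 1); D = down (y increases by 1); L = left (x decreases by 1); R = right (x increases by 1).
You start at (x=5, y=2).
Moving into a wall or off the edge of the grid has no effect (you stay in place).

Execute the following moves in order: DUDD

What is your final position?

Answer: Final position: (x=5, y=3)

Derivation:
Start: (x=5, y=2)
  D (down): (x=5, y=2) -> (x=5, y=3)
  U (up): (x=5, y=3) -> (x=5, y=2)
  D (down): (x=5, y=2) -> (x=5, y=3)
  D (down): blocked, stay at (x=5, y=3)
Final: (x=5, y=3)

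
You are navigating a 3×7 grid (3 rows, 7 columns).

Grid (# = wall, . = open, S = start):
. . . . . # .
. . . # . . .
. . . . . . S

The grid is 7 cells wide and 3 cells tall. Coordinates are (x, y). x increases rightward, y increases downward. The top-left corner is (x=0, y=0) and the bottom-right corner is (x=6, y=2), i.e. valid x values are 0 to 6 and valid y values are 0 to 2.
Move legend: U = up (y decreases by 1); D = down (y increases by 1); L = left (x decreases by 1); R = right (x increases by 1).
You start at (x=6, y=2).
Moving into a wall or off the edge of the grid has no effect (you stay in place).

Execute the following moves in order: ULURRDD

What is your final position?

Start: (x=6, y=2)
  U (up): (x=6, y=2) -> (x=6, y=1)
  L (left): (x=6, y=1) -> (x=5, y=1)
  U (up): blocked, stay at (x=5, y=1)
  R (right): (x=5, y=1) -> (x=6, y=1)
  R (right): blocked, stay at (x=6, y=1)
  D (down): (x=6, y=1) -> (x=6, y=2)
  D (down): blocked, stay at (x=6, y=2)
Final: (x=6, y=2)

Answer: Final position: (x=6, y=2)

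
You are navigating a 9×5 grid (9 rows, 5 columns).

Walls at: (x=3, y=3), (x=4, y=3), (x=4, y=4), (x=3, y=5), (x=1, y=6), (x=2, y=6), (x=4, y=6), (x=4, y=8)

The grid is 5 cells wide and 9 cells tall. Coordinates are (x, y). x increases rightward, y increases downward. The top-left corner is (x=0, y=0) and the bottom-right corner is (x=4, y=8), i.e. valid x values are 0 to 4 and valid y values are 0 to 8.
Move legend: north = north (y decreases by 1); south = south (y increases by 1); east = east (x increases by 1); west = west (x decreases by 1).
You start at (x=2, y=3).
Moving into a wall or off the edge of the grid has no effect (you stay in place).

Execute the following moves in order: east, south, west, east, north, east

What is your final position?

Start: (x=2, y=3)
  east (east): blocked, stay at (x=2, y=3)
  south (south): (x=2, y=3) -> (x=2, y=4)
  west (west): (x=2, y=4) -> (x=1, y=4)
  east (east): (x=1, y=4) -> (x=2, y=4)
  north (north): (x=2, y=4) -> (x=2, y=3)
  east (east): blocked, stay at (x=2, y=3)
Final: (x=2, y=3)

Answer: Final position: (x=2, y=3)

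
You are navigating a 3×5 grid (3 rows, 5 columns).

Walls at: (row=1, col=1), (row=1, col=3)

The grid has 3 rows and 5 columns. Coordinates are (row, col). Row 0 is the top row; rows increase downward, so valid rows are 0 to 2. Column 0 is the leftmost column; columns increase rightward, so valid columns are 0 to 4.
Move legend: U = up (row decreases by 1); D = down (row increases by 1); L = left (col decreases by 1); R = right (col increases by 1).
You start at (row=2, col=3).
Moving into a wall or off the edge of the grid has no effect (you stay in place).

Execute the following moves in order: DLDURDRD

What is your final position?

Answer: Final position: (row=2, col=3)

Derivation:
Start: (row=2, col=3)
  D (down): blocked, stay at (row=2, col=3)
  L (left): (row=2, col=3) -> (row=2, col=2)
  D (down): blocked, stay at (row=2, col=2)
  U (up): (row=2, col=2) -> (row=1, col=2)
  R (right): blocked, stay at (row=1, col=2)
  D (down): (row=1, col=2) -> (row=2, col=2)
  R (right): (row=2, col=2) -> (row=2, col=3)
  D (down): blocked, stay at (row=2, col=3)
Final: (row=2, col=3)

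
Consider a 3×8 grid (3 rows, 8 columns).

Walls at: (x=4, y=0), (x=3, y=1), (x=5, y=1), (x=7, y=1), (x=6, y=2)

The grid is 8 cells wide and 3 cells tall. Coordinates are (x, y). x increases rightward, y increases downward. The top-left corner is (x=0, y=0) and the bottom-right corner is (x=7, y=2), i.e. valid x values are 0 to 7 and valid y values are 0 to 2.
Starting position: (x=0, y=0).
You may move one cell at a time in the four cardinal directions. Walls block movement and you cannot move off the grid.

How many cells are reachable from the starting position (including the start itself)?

Answer: Reachable cells: 14

Derivation:
BFS flood-fill from (x=0, y=0):
  Distance 0: (x=0, y=0)
  Distance 1: (x=1, y=0), (x=0, y=1)
  Distance 2: (x=2, y=0), (x=1, y=1), (x=0, y=2)
  Distance 3: (x=3, y=0), (x=2, y=1), (x=1, y=2)
  Distance 4: (x=2, y=2)
  Distance 5: (x=3, y=2)
  Distance 6: (x=4, y=2)
  Distance 7: (x=4, y=1), (x=5, y=2)
Total reachable: 14 (grid has 19 open cells total)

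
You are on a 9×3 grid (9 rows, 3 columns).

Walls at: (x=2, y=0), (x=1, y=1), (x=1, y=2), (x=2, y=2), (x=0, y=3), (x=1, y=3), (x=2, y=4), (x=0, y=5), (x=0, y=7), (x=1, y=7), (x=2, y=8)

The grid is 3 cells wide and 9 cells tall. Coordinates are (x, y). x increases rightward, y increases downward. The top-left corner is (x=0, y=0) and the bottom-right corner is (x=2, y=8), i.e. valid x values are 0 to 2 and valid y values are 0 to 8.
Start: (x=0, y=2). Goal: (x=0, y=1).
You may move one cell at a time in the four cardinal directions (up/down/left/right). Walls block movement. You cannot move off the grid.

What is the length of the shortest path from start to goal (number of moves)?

BFS from (x=0, y=2) until reaching (x=0, y=1):
  Distance 0: (x=0, y=2)
  Distance 1: (x=0, y=1)  <- goal reached here
One shortest path (1 moves): (x=0, y=2) -> (x=0, y=1)

Answer: Shortest path length: 1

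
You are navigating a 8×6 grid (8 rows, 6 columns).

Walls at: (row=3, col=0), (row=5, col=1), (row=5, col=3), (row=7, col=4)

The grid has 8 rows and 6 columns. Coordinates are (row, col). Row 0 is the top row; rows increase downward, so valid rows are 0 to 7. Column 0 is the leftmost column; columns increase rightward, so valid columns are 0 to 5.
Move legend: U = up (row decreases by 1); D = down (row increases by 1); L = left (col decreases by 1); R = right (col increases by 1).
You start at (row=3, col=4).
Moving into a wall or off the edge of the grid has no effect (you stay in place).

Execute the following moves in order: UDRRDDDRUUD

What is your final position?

Answer: Final position: (row=5, col=5)

Derivation:
Start: (row=3, col=4)
  U (up): (row=3, col=4) -> (row=2, col=4)
  D (down): (row=2, col=4) -> (row=3, col=4)
  R (right): (row=3, col=4) -> (row=3, col=5)
  R (right): blocked, stay at (row=3, col=5)
  D (down): (row=3, col=5) -> (row=4, col=5)
  D (down): (row=4, col=5) -> (row=5, col=5)
  D (down): (row=5, col=5) -> (row=6, col=5)
  R (right): blocked, stay at (row=6, col=5)
  U (up): (row=6, col=5) -> (row=5, col=5)
  U (up): (row=5, col=5) -> (row=4, col=5)
  D (down): (row=4, col=5) -> (row=5, col=5)
Final: (row=5, col=5)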